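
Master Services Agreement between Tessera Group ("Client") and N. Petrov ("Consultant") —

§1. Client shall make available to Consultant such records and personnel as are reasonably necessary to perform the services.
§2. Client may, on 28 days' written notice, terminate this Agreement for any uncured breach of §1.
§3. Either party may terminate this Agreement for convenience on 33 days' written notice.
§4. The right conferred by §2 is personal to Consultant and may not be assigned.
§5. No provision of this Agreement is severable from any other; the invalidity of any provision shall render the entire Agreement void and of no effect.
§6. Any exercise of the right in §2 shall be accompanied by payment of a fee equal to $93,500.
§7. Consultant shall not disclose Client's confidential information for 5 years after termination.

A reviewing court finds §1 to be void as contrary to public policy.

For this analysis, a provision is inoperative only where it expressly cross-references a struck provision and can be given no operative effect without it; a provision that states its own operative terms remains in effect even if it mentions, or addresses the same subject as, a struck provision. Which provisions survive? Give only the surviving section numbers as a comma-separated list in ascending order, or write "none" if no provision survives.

§1 is struck. §2 operates only by reference to §1, so it falls with §1. The only function of §4 is the non-assignment of §2, so it cannot stand once §2 is removed. §6 has no operative effect of its own apart from §2 and is therefore inoperative. §5 provides that the Agreement is not severable, so the invalidity of any one provision voids the entire Agreement. No provision of the Agreement survives.

none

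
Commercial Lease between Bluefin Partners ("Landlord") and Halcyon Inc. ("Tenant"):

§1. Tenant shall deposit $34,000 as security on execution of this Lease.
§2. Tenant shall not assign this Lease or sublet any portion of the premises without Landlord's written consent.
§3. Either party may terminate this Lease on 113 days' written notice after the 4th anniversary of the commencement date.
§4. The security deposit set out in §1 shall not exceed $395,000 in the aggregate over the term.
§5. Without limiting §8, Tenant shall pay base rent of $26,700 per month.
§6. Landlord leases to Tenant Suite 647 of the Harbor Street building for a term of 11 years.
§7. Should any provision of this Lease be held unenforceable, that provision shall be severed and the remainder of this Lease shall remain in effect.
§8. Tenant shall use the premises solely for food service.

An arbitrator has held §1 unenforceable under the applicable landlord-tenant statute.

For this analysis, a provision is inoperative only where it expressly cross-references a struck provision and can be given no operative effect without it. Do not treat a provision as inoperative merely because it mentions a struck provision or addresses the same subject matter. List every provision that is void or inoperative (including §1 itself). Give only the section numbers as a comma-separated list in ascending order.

§1 is struck. The whole of §4 is the aggregate cap on the security deposit, defined by reference to §1, so §4 cannot stand once §1 is removed. Under the severability clause in §7, the remaining provisions continue in force. That leaves §2, §3, §5, §6, §7, and §8 in effect.

1, 4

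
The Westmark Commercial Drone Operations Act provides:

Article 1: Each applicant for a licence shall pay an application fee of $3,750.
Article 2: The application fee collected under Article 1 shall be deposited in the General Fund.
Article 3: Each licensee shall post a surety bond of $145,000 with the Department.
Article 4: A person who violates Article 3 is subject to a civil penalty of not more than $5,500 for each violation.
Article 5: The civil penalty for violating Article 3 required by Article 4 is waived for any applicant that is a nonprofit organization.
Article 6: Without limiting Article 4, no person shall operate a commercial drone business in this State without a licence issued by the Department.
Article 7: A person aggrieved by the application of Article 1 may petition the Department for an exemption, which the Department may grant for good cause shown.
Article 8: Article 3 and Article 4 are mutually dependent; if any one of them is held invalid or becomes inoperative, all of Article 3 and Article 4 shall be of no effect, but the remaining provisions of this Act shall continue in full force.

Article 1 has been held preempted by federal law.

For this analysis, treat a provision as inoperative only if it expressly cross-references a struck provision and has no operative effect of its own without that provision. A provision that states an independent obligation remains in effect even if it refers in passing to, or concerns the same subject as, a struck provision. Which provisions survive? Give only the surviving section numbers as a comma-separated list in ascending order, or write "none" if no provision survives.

Article 1 is struck. Article 2 operates only by reference to Article 1, so it falls with Article 1. The only function of Article 7 is the exemption procedure for Article 1, so it cannot stand once Article 1 is removed. Article 8 ties Article 3 and Article 4 together, but none of those is affected here; the remaining provisions continue in force under Article 8. The provisions still in force are Article 3, Article 4, Article 5, Article 6, and Article 8.

3, 4, 5, 6, 8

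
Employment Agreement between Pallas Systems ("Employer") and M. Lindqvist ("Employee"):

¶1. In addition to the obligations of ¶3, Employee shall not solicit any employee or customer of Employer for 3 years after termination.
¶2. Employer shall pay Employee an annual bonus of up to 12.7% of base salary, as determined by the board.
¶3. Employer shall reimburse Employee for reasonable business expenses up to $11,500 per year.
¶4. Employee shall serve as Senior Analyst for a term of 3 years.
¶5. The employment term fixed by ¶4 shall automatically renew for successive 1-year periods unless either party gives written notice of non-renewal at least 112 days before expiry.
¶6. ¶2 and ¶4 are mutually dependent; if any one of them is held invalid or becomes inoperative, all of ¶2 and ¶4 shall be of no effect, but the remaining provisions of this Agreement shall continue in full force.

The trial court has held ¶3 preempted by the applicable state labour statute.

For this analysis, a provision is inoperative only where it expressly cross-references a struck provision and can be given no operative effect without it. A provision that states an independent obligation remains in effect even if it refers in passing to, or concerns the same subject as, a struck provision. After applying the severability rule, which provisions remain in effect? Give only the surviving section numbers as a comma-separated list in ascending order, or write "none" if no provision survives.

1, 2, 4, 5, 6

¶3 is struck. ¶1 mentions ¶3 but its own obligation stands independently of ¶3, so ¶1 is not affected. No other provision's operative terms depend on ¶3. ¶6 ties ¶2 and ¶4 together, but none of those is affected here; the remaining provisions continue in force under ¶6. That leaves ¶1, ¶2, ¶4, ¶5, and ¶6 in effect.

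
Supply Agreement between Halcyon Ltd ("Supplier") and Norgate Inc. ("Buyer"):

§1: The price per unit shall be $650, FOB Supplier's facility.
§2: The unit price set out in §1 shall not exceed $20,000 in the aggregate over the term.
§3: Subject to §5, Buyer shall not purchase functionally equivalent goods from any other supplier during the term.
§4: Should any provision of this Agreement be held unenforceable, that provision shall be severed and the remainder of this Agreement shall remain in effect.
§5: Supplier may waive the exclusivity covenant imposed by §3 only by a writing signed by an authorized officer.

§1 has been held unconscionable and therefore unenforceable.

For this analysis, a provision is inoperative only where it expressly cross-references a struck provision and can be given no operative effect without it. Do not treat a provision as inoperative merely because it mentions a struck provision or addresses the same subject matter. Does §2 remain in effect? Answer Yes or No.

No

§1 is struck. §2 has no operative effect of its own apart from §1 and is therefore inoperative. §4 is a severability clause and preserves every provision that can still be given independent effect. The provisions still in force are §3, §4, and §5. §2 is among the inoperative provisions, so the answer is no.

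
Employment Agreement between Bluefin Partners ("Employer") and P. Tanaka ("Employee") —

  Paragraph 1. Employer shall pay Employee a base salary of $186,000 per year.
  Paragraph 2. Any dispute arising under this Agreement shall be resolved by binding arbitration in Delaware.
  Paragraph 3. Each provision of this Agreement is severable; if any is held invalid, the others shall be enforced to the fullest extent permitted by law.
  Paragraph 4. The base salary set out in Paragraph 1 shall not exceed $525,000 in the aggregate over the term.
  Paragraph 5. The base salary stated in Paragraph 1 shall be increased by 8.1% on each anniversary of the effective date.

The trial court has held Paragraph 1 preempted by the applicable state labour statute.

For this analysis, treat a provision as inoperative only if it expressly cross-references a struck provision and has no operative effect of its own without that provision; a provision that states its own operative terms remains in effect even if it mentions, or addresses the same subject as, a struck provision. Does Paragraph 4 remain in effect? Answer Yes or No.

No

Paragraph 1 is struck. Paragraph 4 has no operative effect of its own apart from Paragraph 1 and is therefore inoperative. The whole of Paragraph 5 is the escalation of the base salary, defined by reference to Paragraph 1, so Paragraph 5 cannot stand once Paragraph 1 is removed. Under the severability clause in Paragraph 3, the remaining provisions continue in force. That leaves Paragraph 2 and Paragraph 3 in effect. Paragraph 4 is among the inoperative provisions, so the answer is no.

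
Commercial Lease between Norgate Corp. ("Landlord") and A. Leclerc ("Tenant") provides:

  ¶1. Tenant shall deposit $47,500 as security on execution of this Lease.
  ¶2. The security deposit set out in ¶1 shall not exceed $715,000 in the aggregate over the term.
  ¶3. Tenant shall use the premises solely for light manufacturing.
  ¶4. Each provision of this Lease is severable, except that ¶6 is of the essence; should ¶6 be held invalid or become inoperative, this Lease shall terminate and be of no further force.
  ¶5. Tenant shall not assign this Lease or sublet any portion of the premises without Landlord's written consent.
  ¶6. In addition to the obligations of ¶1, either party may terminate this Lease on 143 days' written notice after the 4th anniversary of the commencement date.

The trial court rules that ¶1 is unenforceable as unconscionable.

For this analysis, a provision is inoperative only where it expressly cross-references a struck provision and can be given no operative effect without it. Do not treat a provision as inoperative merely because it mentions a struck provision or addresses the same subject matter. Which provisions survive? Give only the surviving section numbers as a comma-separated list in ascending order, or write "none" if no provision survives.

3, 4, 5, 6

¶1 is struck. ¶2 has no operative effect of its own apart from ¶1 and is therefore inoperative. Although ¶6 refers to ¶1, its operative terms do not depend on ¶1, so it remains in effect. ¶4 makes ¶6 an essential term, but ¶6 is unaffected, so the severability proviso in ¶4 preserves the remaining provisions. ¶3, ¶4, ¶5, and ¶6 remain in effect.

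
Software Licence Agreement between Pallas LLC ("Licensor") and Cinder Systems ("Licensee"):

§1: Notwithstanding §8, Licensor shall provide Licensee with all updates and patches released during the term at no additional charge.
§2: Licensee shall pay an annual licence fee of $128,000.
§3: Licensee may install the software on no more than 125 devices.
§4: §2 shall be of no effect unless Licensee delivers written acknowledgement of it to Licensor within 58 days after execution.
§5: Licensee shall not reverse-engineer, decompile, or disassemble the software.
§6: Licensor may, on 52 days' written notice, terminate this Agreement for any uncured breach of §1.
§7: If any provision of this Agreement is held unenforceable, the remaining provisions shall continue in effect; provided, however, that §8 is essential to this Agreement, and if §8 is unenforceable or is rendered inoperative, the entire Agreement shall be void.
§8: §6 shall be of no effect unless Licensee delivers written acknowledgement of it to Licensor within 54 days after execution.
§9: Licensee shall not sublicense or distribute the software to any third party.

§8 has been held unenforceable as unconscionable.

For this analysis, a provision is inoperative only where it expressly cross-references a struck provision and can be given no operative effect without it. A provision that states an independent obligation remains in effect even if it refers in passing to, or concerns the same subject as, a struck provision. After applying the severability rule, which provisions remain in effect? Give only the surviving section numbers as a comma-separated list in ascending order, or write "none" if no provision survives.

§8 is struck. No other provision's operative terms depend on §8. §7 makes §8 an essential term, and §8 is the provision held invalid; under §7, the entire Agreement is therefore void. No provision of the Agreement survives.

none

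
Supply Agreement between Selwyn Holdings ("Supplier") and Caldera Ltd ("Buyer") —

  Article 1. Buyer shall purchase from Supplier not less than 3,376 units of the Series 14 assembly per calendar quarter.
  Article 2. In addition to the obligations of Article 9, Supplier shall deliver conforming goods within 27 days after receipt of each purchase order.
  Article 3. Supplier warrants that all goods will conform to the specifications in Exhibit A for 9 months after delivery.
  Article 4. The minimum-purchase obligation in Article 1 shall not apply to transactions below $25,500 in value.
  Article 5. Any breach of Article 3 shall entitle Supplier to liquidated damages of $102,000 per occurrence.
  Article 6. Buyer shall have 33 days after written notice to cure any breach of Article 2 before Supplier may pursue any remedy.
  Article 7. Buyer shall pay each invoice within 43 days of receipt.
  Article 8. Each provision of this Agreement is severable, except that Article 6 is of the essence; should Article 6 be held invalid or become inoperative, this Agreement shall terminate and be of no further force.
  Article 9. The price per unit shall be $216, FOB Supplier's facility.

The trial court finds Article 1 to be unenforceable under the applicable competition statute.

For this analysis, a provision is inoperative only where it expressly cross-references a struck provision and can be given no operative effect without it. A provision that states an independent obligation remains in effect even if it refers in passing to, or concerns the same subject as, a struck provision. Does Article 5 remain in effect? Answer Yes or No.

Article 1 is struck. Article 4 operates only by reference to Article 1, so it falls with Article 1. Article 8 makes Article 6 an essential term, but Article 6 is unaffected, so the severability proviso in Article 8 preserves the remaining provisions. The provisions still in force are Article 2, Article 3, Article 5, Article 6, Article 7, Article 8, and Article 9. Article 5 is among the surviving provisions, so the answer is yes.

Yes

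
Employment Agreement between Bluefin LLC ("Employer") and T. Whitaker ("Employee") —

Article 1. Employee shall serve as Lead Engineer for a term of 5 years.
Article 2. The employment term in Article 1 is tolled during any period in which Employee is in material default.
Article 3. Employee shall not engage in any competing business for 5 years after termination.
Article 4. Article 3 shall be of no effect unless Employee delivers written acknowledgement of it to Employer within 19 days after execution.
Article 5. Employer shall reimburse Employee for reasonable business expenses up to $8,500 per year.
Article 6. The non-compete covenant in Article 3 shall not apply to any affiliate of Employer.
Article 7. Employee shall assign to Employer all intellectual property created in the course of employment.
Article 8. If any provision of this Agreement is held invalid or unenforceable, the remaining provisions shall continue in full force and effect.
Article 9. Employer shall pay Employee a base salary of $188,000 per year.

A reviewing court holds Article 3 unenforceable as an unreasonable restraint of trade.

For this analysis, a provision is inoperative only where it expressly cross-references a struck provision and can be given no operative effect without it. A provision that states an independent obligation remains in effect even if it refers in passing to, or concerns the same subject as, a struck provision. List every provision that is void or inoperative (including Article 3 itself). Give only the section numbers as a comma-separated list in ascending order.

3, 4, 6

Article 3 is struck. Article 4 has no operative effect of its own apart from Article 3 and is therefore inoperative. The whole of Article 6 is the carve-out from the non-compete covenant, defined by reference to Article 3, so Article 6 cannot stand once Article 3 is removed. Article 8 is a severability clause and preserves every provision that can still be given independent effect. The provisions still in force are Article 1, Article 2, Article 5, Article 7, Article 8, and Article 9.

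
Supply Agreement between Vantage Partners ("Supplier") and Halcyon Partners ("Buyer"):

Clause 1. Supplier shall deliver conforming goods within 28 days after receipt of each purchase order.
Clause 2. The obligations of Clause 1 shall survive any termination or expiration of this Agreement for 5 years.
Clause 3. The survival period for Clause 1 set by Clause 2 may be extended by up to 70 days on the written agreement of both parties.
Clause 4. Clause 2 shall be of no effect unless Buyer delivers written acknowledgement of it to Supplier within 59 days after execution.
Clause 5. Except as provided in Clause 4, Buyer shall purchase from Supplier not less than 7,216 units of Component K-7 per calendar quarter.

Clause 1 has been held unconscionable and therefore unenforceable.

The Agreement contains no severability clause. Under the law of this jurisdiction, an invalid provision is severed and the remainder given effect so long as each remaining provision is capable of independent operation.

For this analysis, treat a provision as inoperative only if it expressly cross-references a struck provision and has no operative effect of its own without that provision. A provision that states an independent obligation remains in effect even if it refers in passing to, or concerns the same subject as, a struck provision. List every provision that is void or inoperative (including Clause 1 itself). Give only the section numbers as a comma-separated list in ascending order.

1, 2, 3, 4

Clause 1 is struck. Clause 2 merely fixes the survival period for Clause 1; with Clause 1 gone it has nothing to operate on and falls away. Clause 3 operates only by reference to Clause 2, so it falls with Clause 2. Clause 4 merely fixes the acknowledgement condition for Clause 2; with Clause 2 gone it has nothing to operate on and falls away. Clause 5 mentions Clause 4 but its own obligation stands independently of Clause 4, so Clause 5 is not affected. With no severability clause, the stated default rule severs what cannot stand and enforces each remaining provision that can operate on its own. Only Clause 5 remains in effect.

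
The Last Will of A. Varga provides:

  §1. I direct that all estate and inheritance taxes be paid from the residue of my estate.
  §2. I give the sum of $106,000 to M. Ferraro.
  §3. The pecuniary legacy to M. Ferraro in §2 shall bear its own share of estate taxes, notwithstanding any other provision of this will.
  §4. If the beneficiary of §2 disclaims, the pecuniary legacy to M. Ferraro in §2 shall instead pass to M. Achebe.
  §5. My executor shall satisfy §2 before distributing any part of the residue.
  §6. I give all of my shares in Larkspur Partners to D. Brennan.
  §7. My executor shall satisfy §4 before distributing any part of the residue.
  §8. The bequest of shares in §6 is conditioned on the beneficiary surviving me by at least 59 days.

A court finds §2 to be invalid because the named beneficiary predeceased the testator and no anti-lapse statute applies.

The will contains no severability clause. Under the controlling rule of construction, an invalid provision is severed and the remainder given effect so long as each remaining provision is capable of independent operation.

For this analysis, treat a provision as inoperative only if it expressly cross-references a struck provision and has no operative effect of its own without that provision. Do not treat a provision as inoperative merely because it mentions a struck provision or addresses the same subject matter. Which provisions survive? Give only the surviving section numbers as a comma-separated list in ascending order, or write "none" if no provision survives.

1, 6, 8

§2 is struck. §3 operates only by reference to §2, so it falls with §2. §4 merely fixes the alternative disposition for §2; with §2 gone it has nothing to operate on and falls away. §5 has no operative effect of its own apart from §2 and is therefore inoperative. §7 operates only by reference to §4, so it falls with §4. With no severability clause, the stated default rule severs what cannot stand and enforces each remaining provision that can operate on its own. §1, §6, and §8 remain in effect.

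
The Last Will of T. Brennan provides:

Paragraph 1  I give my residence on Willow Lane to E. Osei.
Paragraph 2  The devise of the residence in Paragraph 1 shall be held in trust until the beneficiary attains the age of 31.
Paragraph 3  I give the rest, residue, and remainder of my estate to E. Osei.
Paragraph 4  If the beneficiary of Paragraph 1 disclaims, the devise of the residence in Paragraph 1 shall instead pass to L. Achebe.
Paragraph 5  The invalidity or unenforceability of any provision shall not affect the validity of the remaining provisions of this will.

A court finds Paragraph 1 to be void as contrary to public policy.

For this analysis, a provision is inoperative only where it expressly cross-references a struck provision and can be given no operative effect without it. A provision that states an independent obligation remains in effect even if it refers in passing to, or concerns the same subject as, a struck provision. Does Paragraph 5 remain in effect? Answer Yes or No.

Yes

Paragraph 1 is struck. Paragraph 2 has no operative effect of its own apart from Paragraph 1 and is therefore inoperative. The only function of Paragraph 4 is the alternative disposition for Paragraph 1, so it cannot stand once Paragraph 1 is removed. Under the severability clause in Paragraph 5, the remaining provisions continue in force. That leaves Paragraph 3 and Paragraph 5 in effect. Paragraph 5 is among the surviving provisions, so the answer is yes.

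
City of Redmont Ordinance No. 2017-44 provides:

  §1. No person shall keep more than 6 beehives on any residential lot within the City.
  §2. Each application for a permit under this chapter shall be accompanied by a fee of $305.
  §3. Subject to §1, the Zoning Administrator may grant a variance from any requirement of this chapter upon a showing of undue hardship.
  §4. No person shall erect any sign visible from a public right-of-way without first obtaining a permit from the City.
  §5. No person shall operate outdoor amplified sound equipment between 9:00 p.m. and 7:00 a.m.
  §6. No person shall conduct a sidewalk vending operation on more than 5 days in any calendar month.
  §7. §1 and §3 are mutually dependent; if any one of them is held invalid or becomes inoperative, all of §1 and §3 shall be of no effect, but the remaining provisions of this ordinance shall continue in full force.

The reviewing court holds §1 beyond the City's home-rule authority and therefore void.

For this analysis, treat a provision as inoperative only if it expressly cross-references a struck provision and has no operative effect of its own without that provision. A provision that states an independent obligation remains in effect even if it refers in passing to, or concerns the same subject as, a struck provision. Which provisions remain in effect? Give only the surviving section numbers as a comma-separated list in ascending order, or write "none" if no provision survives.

§1 is struck. Nothing else in the ordinance is defined by reference to §1. §7 declares §1 and §3 mutually dependent; since one of them has fallen, all of them are of no effect. That brings down §3 as well. The remainder continues in force under §7. §2, §4, §5, §6, and §7 remain in effect.

2, 4, 5, 6, 7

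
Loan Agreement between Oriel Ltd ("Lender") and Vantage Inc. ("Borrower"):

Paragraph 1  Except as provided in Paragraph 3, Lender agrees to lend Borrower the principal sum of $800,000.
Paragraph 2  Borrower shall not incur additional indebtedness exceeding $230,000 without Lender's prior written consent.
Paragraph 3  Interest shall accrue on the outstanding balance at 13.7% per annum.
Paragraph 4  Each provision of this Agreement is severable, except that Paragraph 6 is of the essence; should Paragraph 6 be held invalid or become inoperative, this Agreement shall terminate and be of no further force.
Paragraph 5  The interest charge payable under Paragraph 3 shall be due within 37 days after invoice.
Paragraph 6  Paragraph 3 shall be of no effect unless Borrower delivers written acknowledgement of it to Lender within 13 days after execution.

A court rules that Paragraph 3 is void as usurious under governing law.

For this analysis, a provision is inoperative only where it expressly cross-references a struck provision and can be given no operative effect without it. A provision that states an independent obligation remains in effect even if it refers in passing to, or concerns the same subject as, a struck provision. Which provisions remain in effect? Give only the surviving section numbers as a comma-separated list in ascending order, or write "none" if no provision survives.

none

Paragraph 3 is struck. Paragraph 5 operates only by reference to Paragraph 3, so it falls with Paragraph 3. Paragraph 6 operates only by reference to Paragraph 3, so it falls with Paragraph 3. Paragraph 4 makes Paragraph 6 an essential term, and Paragraph 6 has been rendered inoperative by the cascade; under Paragraph 4, the entire Agreement is therefore void. No provision of the Agreement survives.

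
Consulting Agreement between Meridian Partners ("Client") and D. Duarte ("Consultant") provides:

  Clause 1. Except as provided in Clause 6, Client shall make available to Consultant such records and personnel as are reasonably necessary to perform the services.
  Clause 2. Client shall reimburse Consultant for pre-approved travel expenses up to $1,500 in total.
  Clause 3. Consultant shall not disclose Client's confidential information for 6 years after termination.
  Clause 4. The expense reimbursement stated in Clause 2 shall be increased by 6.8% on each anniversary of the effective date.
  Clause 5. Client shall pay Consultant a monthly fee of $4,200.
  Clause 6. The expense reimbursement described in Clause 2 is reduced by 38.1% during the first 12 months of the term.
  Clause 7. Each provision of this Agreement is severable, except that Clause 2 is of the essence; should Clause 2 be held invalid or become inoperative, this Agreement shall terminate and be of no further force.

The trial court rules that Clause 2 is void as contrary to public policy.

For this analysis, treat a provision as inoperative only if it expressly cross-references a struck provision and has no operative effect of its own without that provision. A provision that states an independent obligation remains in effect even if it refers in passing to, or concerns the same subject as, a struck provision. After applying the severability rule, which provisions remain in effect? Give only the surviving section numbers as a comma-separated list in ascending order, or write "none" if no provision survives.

Clause 2 is struck. Clause 4 operates only by reference to Clause 2, so it falls with Clause 2. Clause 6 operates only by reference to Clause 2, so it falls with Clause 2. Clause 7 makes Clause 2 an essential term, and Clause 2 is the provision held invalid; under Clause 7, the entire Agreement is therefore void. No provision of the Agreement survives.

none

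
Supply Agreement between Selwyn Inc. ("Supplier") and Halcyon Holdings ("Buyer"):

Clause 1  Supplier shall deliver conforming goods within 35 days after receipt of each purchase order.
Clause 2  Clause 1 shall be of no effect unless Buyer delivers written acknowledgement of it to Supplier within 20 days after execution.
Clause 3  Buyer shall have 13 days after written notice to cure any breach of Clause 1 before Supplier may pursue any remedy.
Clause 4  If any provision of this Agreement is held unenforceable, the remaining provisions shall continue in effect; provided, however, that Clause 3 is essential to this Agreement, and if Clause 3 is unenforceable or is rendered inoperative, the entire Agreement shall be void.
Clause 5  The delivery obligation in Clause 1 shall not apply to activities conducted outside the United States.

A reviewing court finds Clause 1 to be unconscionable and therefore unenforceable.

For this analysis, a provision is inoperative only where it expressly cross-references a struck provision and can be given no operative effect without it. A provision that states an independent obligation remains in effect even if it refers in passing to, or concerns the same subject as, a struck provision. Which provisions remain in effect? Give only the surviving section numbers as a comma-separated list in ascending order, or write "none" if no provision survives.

none

Clause 1 is struck. The only function of Clause 2 is the acknowledgement condition for Clause 1, so it cannot stand once Clause 1 is removed. Clause 3 merely fixes the cure period for breach of Clause 1; with Clause 1 gone it has nothing to operate on and falls away. Clause 5 operates only by reference to Clause 1, so it falls with Clause 1. Clause 4 makes Clause 3 an essential term, and Clause 3 has been rendered inoperative by the cascade; under Clause 4, the entire Agreement is therefore void. No provision of the Agreement survives.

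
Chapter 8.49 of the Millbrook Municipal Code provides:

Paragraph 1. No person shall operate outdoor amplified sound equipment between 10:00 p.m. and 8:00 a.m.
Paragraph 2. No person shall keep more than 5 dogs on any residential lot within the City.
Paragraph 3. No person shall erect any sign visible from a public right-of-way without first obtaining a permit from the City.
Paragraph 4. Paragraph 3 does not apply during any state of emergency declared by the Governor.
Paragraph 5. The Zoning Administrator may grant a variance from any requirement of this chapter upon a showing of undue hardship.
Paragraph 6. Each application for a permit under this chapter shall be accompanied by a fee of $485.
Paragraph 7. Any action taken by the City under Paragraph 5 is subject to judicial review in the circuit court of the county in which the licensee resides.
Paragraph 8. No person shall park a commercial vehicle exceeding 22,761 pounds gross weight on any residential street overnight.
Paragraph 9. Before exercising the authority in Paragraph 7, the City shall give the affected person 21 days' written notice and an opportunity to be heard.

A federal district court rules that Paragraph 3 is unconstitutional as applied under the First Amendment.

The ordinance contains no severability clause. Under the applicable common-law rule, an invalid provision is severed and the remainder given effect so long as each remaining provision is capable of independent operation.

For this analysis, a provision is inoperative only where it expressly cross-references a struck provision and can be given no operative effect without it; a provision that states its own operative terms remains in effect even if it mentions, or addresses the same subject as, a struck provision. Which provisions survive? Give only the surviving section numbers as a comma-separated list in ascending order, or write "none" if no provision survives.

1, 2, 5, 6, 7, 8, 9

Paragraph 3 is struck. Paragraph 4 has no operative effect of its own apart from Paragraph 3 and is therefore inoperative. Under the stated default rule, only provisions that cannot operate independently fall away; the rest are enforced. Paragraph 1, Paragraph 2, Paragraph 5, Paragraph 6, Paragraph 7, Paragraph 8, and Paragraph 9 remain in effect.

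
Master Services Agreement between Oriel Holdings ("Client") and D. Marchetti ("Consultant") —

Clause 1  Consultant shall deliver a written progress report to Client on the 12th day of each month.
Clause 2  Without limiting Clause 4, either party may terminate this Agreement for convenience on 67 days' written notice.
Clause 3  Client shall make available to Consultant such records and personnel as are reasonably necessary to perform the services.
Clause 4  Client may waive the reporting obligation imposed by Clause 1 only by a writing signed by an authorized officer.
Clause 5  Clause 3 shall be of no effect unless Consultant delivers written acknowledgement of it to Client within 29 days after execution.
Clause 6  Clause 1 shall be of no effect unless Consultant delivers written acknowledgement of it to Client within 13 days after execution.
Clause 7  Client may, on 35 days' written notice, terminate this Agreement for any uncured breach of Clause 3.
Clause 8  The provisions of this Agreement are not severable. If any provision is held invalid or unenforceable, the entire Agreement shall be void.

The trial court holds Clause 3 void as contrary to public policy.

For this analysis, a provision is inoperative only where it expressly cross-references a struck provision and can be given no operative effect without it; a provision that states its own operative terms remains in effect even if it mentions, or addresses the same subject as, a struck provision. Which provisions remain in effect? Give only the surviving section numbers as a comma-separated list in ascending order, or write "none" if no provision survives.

none

Clause 3 is struck. Clause 5 operates only by reference to Clause 3, so it falls with Clause 3. Clause 7 operates only by reference to Clause 3, so it falls with Clause 3. Clause 8 provides that the Agreement is not severable, so the invalidity of any one provision voids the entire Agreement. No provision of the Agreement survives.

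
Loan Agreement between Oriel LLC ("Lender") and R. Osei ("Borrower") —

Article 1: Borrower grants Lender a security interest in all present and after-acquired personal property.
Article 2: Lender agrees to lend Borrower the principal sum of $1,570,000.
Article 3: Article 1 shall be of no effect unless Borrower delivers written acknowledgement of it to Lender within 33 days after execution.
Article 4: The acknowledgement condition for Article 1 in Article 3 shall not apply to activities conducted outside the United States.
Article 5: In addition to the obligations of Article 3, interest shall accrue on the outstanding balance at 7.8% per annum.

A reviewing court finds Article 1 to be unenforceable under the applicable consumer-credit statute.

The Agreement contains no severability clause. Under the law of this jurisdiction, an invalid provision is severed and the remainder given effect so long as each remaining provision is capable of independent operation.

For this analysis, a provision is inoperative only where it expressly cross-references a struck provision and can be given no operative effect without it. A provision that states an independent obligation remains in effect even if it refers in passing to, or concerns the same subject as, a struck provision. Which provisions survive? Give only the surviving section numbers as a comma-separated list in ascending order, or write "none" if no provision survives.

2, 5

Article 1 is struck. Article 3 operates only by reference to Article 1, so it falls with Article 1. Article 4 does nothing except set the carve-out from the acknowledgement condition for Article 1 by reference to Article 3; with Article 3 gone it has no independent effect and is inoperative. Although Article 5 refers to Article 3, its operative terms do not depend on Article 3, so it remains in effect. Under the stated default rule, only provisions that cannot operate independently fall away; the rest are enforced. The provisions still in force are Article 2 and Article 5.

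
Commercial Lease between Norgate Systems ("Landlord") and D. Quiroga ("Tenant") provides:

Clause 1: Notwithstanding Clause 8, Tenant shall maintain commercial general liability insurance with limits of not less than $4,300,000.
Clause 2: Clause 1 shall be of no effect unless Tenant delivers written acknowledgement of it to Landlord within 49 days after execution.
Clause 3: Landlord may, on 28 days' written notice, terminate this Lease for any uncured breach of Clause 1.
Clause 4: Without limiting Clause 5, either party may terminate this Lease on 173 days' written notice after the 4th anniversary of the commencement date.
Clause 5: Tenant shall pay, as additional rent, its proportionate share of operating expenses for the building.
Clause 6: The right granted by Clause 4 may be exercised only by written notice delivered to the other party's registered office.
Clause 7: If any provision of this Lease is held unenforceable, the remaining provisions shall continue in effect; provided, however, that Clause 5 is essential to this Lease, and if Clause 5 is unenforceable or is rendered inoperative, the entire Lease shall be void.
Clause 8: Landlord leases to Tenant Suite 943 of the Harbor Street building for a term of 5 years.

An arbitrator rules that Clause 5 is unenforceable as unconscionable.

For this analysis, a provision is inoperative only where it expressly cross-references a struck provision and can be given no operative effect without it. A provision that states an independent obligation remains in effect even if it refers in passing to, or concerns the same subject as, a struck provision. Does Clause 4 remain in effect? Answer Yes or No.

No

Clause 5 is struck. No other provision's operative terms depend on Clause 5. Clause 7 makes Clause 5 an essential term, and Clause 5 is the provision held invalid; under Clause 7, the entire Lease is therefore void. No provision of the Lease survives. Clause 4 is among the inoperative provisions, so the answer is no.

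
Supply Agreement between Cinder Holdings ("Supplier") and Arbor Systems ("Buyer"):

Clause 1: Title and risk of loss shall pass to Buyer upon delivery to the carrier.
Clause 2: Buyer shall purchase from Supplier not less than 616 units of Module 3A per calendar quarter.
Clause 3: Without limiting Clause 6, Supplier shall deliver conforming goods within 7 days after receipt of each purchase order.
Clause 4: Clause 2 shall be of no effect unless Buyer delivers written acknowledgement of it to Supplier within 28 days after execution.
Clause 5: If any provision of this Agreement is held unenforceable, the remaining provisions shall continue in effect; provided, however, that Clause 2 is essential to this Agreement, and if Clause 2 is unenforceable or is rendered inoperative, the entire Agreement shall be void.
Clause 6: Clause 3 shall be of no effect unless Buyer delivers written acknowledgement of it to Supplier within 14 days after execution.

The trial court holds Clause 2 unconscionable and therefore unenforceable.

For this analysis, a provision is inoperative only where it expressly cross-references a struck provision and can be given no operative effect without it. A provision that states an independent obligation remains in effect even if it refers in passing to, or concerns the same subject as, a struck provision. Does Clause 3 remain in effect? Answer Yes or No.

Clause 2 is struck. The only function of Clause 4 is the acknowledgement condition for Clause 2, so it cannot stand once Clause 2 is removed. Clause 5 makes Clause 2 an essential term, and Clause 2 is the provision held invalid; under Clause 5, the entire Agreement is therefore void. No provision of the Agreement survives. Clause 3 is among the inoperative provisions, so the answer is no.

No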